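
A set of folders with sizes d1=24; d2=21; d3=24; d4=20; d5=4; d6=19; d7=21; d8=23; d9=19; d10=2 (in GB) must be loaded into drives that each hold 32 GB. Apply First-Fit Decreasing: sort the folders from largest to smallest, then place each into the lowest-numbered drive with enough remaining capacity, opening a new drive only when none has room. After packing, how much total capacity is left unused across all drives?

Sorted descending: 24, 24, 23, 21, 21, 20, 19, 19, 4, 2.
24 GB → drive 1 (remaining 8 GB)
24 GB → drive 2 (remaining 8 GB)
23 GB → drive 3 (remaining 9 GB)
21 GB → drive 4 (remaining 11 GB)
21 GB → drive 5 (remaining 11 GB)
20 GB → drive 6 (remaining 12 GB)
19 GB → drive 7 (remaining 13 GB)
19 GB → drive 8 (remaining 13 GB)
4 GB → drive 1 (remaining 4 GB)
2 GB → drive 1 (remaining 2 GB)
8 drives × 32 GB = 256 GB; used 177 GB; unused 79 GB.

79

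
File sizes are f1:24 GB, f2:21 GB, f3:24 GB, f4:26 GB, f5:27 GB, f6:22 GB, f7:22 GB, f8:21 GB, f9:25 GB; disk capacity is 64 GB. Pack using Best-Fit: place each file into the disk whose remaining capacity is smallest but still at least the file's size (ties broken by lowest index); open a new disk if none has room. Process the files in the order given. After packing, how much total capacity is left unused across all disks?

Put f1 (24 GB) in disk 1; 40 GB remain.
Put f2 (21 GB) in disk 1; 19 GB remain.
Put f3 (24 GB) in disk 2; 40 GB remain.
Put f4 (26 GB) in disk 2; 14 GB remain.
Put f5 (27 GB) in disk 3; 37 GB remain.
Put f6 (22 GB) in disk 3; 15 GB remain.
Put f7 (22 GB) in disk 4; 42 GB remain.
Put f8 (21 GB) in disk 4; 21 GB remain.
Put f9 (25 GB) in disk 5; 39 GB remain.
5 disks × 64 GB = 320 GB; used 212 GB; unused 108 GB.

108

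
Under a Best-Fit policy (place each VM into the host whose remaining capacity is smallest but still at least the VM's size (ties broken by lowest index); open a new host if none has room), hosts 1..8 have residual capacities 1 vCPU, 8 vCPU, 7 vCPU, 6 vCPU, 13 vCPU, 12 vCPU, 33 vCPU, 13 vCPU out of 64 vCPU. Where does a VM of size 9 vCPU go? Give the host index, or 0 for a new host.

6

Hosts with room: host 5 (13 vCPU), host 6 (12 vCPU), host 7 (33 vCPU), host 8 (13 vCPU).
Tightest fit is host 6 with 12 vCPU free.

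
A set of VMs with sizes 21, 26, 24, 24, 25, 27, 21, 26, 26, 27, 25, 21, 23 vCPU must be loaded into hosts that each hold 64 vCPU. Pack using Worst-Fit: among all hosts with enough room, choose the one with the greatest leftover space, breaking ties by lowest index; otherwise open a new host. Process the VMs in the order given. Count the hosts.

21 vCPU → host 1 (remaining 43 vCPU)
26 vCPU → host 1 (remaining 17 vCPU)
24 vCPU → host 2 (remaining 40 vCPU)
24 vCPU → host 2 (remaining 16 vCPU)
25 vCPU → host 3 (remaining 39 vCPU)
27 vCPU → host 3 (remaining 12 vCPU)
21 vCPU → host 4 (remaining 43 vCPU)
26 vCPU → host 4 (remaining 17 vCPU)
26 vCPU → host 5 (remaining 38 vCPU)
27 vCPU → host 5 (remaining 11 vCPU)
25 vCPU → host 6 (remaining 39 vCPU)
21 vCPU → host 6 (remaining 18 vCPU)
23 vCPU → host 7 (remaining 41 vCPU)

7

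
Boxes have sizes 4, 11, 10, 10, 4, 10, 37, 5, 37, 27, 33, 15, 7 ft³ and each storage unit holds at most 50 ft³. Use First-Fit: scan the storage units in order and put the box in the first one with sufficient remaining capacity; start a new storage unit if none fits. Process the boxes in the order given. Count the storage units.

4 ft³ → storage unit 1 (remaining 46 ft³)
11 ft³ → storage unit 1 (remaining 35 ft³)
10 ft³ → storage unit 1 (remaining 25 ft³)
10 ft³ → storage unit 1 (remaining 15 ft³)
4 ft³ → storage unit 1 (remaining 11 ft³)
10 ft³ → storage unit 1 (remaining 1 ft³)
37 ft³ → storage unit 2 (remaining 13 ft³)
5 ft³ → storage unit 2 (remaining 8 ft³)
37 ft³ → storage unit 3 (remaining 13 ft³)
27 ft³ → storage unit 4 (remaining 23 ft³)
33 ft³ → storage unit 5 (remaining 17 ft³)
15 ft³ → storage unit 4 (remaining 8 ft³)
7 ft³ → storage unit 2 (remaining 1 ft³)

5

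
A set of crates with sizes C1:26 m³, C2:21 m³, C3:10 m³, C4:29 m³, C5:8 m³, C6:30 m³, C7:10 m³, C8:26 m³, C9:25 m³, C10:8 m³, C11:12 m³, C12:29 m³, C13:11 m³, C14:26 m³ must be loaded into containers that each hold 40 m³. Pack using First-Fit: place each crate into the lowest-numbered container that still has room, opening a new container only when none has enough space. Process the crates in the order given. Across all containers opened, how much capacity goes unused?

49

C1 (26 m³) → container 1 (remaining 14 m³)
C2 (21 m³) → container 2 (remaining 19 m³)
C3 (10 m³) → container 1 (remaining 4 m³)
C4 (29 m³) → container 3 (remaining 11 m³)
C5 (8 m³) → container 2 (remaining 11 m³)
C6 (30 m³) → container 4 (remaining 10 m³)
C7 (10 m³) → container 2 (remaining 1 m³)
C8 (26 m³) → container 5 (remaining 14 m³)
C9 (25 m³) → container 6 (remaining 15 m³)
C10 (8 m³) → container 3 (remaining 3 m³)
C11 (12 m³) → container 5 (remaining 2 m³)
C12 (29 m³) → container 7 (remaining 11 m³)
C13 (11 m³) → container 6 (remaining 4 m³)
C14 (26 m³) → container 8 (remaining 14 m³)
8 containers × 40 m³ = 320 m³; used 271 m³; unused 49 m³.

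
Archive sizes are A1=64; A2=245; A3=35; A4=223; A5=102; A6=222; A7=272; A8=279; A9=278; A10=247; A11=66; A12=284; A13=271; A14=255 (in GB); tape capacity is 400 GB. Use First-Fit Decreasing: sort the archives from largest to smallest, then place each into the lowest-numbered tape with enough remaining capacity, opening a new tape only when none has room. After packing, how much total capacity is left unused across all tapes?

Sorted descending: 284, 279, 278, 272, 271, 255, 247, 245, 223, 222, 102, 66, 64, 35.
284 GB → tape 1 (remaining 116 GB)
279 GB → tape 2 (remaining 121 GB)
278 GB → tape 3 (remaining 122 GB)
272 GB → tape 4 (remaining 128 GB)
271 GB → tape 5 (remaining 129 GB)
255 GB → tape 6 (remaining 145 GB)
247 GB → tape 7 (remaining 153 GB)
245 GB → tape 8 (remaining 155 GB)
223 GB → tape 9 (remaining 177 GB)
222 GB → tape 10 (remaining 178 GB)
102 GB → tape 1 (remaining 14 GB)
66 GB → tape 2 (remaining 55 GB)
64 GB → tape 3 (remaining 58 GB)
35 GB → tape 2 (remaining 20 GB)
10 tapes × 400 GB = 4000 GB; used 2843 GB; unused 1157 GB.

1157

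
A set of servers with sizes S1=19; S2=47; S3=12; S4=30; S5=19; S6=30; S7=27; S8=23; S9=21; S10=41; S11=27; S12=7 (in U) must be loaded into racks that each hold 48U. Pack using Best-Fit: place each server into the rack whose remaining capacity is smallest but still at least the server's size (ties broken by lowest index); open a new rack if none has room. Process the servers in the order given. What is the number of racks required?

8 racks

S1 (19U) → rack 1 (remaining 29U)
S2 (47U) → rack 2 (remaining 1U)
S3 (12U) → rack 1 (remaining 17U)
S4 (30U) → rack 3 (remaining 18U)
S5 (19U) → rack 4 (remaining 29U)
S6 (30U) → rack 5 (remaining 18U)
S7 (27U) → rack 4 (remaining 2U)
S8 (23U) → rack 6 (remaining 25U)
S9 (21U) → rack 6 (remaining 4U)
S10 (41U) → rack 7 (remaining 7U)
S11 (27U) → rack 8 (remaining 21U)
S12 (7U) → rack 7 (remaining 0U)
Final racks: [19,12] [47] [30] [19,27] [30] [23,21] [41,7] [27].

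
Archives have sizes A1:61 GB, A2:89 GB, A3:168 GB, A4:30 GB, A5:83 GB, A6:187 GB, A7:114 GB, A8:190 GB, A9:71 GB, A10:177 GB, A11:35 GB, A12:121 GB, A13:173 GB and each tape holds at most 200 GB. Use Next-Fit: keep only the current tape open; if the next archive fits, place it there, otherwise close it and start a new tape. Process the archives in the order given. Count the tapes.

A1 (61 GB) → tape 1 (remaining 139 GB)
A2 (89 GB) → tape 1 (remaining 50 GB)
A3 (168 GB) → tape 2 (remaining 32 GB)
A4 (30 GB) → tape 2 (remaining 2 GB)
A5 (83 GB) → tape 3 (remaining 117 GB)
A6 (187 GB) → tape 4 (remaining 13 GB)
A7 (114 GB) → tape 5 (remaining 86 GB)
A8 (190 GB) → tape 6 (remaining 10 GB)
A9 (71 GB) → tape 7 (remaining 129 GB)
A10 (177 GB) → tape 8 (remaining 23 GB)
A11 (35 GB) → tape 9 (remaining 165 GB)
A12 (121 GB) → tape 9 (remaining 44 GB)
A13 (173 GB) → tape 10 (remaining 27 GB)

10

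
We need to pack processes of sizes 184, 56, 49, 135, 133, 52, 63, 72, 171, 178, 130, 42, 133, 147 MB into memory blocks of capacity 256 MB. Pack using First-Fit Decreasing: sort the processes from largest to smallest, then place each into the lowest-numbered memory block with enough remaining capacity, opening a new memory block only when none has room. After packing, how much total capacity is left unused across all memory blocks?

Sorted descending: 184, 178, 171, 147, 135, 133, 133, 130, 72, 63, 56, 52, 49, 42.
memory block 1: place 184 MB, 72 MB left
memory block 2: place 178 MB, 78 MB left
memory block 3: place 171 MB, 85 MB left
memory block 4: place 147 MB, 109 MB left
memory block 5: place 135 MB, 121 MB left
memory block 6: place 133 MB, 123 MB left
memory block 7: place 133 MB, 123 MB left
memory block 8: place 130 MB, 126 MB left
memory block 1: place 72 MB, 0 MB left
memory block 2: place 63 MB, 15 MB left
memory block 3: place 56 MB, 29 MB left
memory block 4: place 52 MB, 57 MB left
memory block 4: place 49 MB, 8 MB left
memory block 5: place 42 MB, 79 MB left
8 memory blocks × 256 MB = 2048 MB; used 1545 MB; unused 503 MB.

503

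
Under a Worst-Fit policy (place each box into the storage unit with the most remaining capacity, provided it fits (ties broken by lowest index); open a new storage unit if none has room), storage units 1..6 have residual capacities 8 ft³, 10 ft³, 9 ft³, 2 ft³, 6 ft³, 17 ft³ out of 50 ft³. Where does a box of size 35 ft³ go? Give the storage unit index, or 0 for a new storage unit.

0

No storage unit has ≥ 35 ft³ free, so a new storage unit is opened.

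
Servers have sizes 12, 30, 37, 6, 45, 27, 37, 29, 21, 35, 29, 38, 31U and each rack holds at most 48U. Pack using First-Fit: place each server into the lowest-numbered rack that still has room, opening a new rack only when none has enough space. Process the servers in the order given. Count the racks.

12U → rack 1 (remaining 36U)
30U → rack 1 (remaining 6U)
37U → rack 2 (remaining 11U)
6U → rack 1 (remaining 0U)
45U → rack 3 (remaining 3U)
27U → rack 4 (remaining 21U)
37U → rack 5 (remaining 11U)
29U → rack 6 (remaining 19U)
21U → rack 4 (remaining 0U)
35U → rack 7 (remaining 13U)
29U → rack 8 (remaining 19U)
38U → rack 9 (remaining 10U)
31U → rack 10 (remaining 17U)

10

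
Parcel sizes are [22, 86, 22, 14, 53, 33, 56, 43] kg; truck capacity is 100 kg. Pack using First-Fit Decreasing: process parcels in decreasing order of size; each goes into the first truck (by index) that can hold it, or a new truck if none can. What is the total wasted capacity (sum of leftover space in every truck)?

71

Sorted descending: 86, 56, 53, 43, 33, 22, 22, 14.
Put 86 kg in truck 1; 14 kg remain.
Put 56 kg in truck 2; 44 kg remain.
Put 53 kg in truck 3; 47 kg remain.
Put 43 kg in truck 2; 1 kg remain.
Put 33 kg in truck 3; 14 kg remain.
Put 22 kg in truck 4; 78 kg remain.
Put 22 kg in truck 4; 56 kg remain.
Put 14 kg in truck 1; 0 kg remain.
4 trucks × 100 kg = 400 kg; used 329 kg; unused 71 kg.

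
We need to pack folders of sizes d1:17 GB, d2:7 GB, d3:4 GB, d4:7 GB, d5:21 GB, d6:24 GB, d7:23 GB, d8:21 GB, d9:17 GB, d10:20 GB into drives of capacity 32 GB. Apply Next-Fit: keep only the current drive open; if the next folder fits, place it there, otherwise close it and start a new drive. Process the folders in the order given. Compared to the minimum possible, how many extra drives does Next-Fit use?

Next-Fit: [17,7,4] [7,21] [24] [23] [21] [17] [20] → 7 drives.
7 folders exceed 16 GB (half the capacity), and no two of those can share a drive, so at least 7 drives are needed.
So 7 is already optimal.

0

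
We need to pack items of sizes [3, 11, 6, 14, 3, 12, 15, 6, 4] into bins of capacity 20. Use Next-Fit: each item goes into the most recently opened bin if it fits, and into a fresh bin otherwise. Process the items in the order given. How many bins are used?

5 bins

3 → bin 1 (remaining 17)
11 → bin 1 (remaining 6)
6 → bin 1 (remaining 0)
14 → bin 2 (remaining 6)
3 → bin 2 (remaining 3)
12 → bin 3 (remaining 8)
15 → bin 4 (remaining 5)
6 → bin 5 (remaining 14)
4 → bin 5 (remaining 10)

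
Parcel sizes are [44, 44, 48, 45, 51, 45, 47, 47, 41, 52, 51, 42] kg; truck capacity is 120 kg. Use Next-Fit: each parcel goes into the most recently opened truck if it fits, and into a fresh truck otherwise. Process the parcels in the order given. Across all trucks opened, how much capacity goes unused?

163

truck 1: place 44 kg, 76 kg left
truck 1: place 44 kg, 32 kg left
truck 2: place 48 kg, 72 kg left
truck 2: place 45 kg, 27 kg left
truck 3: place 51 kg, 69 kg left
truck 3: place 45 kg, 24 kg left
truck 4: place 47 kg, 73 kg left
truck 4: place 47 kg, 26 kg left
truck 5: place 41 kg, 79 kg left
truck 5: place 52 kg, 27 kg left
truck 6: place 51 kg, 69 kg left
truck 6: place 42 kg, 27 kg left
6 trucks × 120 kg = 720 kg; used 557 kg; unused 163 kg.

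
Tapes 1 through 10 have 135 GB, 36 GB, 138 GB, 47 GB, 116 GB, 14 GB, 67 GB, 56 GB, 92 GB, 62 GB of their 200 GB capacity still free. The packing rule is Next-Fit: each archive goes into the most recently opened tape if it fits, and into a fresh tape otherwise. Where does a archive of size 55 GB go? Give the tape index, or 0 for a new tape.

Next-Fit only looks at tape 10, which has 62 GB free.
55 GB fits there.

10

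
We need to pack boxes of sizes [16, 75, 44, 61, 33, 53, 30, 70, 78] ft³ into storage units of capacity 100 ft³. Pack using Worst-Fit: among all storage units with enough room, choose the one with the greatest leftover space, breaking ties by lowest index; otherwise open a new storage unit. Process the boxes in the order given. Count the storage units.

16 ft³ → storage unit 1 (remaining 84 ft³)
75 ft³ → storage unit 1 (remaining 9 ft³)
44 ft³ → storage unit 2 (remaining 56 ft³)
61 ft³ → storage unit 3 (remaining 39 ft³)
33 ft³ → storage unit 2 (remaining 23 ft³)
53 ft³ → storage unit 4 (remaining 47 ft³)
30 ft³ → storage unit 4 (remaining 17 ft³)
70 ft³ → storage unit 5 (remaining 30 ft³)
78 ft³ → storage unit 6 (remaining 22 ft³)

6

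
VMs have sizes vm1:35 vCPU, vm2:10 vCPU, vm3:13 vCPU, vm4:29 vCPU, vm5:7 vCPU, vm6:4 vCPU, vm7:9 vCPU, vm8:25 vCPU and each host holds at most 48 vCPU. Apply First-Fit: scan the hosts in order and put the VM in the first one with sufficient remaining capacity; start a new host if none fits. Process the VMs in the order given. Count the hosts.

host 1: place vm1 (35 vCPU), 13 vCPU left
host 1: place vm2 (10 vCPU), 3 vCPU left
host 2: place vm3 (13 vCPU), 35 vCPU left
host 2: place vm4 (29 vCPU), 6 vCPU left
host 3: place vm5 (7 vCPU), 41 vCPU left
host 2: place vm6 (4 vCPU), 2 vCPU left
host 3: place vm7 (9 vCPU), 32 vCPU left
host 3: place vm8 (25 vCPU), 7 vCPU left
Final hosts: [35,10] [13,29,4] [7,9,25].

3 hosts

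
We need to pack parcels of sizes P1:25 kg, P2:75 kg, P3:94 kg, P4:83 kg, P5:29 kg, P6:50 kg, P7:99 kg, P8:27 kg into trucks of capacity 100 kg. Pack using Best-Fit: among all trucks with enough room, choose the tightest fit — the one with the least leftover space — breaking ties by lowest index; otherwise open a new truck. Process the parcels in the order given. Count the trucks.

6

Put P1 (25 kg) in truck 1; 75 kg remain.
Put P2 (75 kg) in truck 1; 0 kg remain.
Put P3 (94 kg) in truck 2; 6 kg remain.
Put P4 (83 kg) in truck 3; 17 kg remain.
Put P5 (29 kg) in truck 4; 71 kg remain.
Put P6 (50 kg) in truck 4; 21 kg remain.
Put P7 (99 kg) in truck 5; 1 kg remain.
Put P8 (27 kg) in truck 6; 73 kg remain.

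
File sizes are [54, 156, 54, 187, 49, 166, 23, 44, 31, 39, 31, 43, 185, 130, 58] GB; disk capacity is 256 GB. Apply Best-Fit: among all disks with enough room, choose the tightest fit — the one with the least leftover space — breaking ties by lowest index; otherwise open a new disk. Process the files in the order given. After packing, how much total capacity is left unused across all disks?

Put 54 GB in disk 1; 202 GB remain.
Put 156 GB in disk 1; 46 GB remain.
Put 54 GB in disk 2; 202 GB remain.
Put 187 GB in disk 2; 15 GB remain.
Put 49 GB in disk 3; 207 GB remain.
Put 166 GB in disk 3; 41 GB remain.
Put 23 GB in disk 3; 18 GB remain.
Put 44 GB in disk 1; 2 GB remain.
Put 31 GB in disk 4; 225 GB remain.
Put 39 GB in disk 4; 186 GB remain.
Put 31 GB in disk 4; 155 GB remain.
Put 43 GB in disk 4; 112 GB remain.
Put 185 GB in disk 5; 71 GB remain.
Put 130 GB in disk 6; 126 GB remain.
Put 58 GB in disk 5; 13 GB remain.
6 disks × 256 GB = 1536 GB; used 1250 GB; unused 286 GB.

286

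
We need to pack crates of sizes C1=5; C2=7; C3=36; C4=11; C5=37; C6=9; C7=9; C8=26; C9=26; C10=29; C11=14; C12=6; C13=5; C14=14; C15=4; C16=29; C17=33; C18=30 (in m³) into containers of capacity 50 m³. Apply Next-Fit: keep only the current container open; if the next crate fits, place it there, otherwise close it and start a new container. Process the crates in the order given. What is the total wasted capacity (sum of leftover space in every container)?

120

C1 (5 m³) → container 1 (remaining 45 m³)
C2 (7 m³) → container 1 (remaining 38 m³)
C3 (36 m³) → container 1 (remaining 2 m³)
C4 (11 m³) → container 2 (remaining 39 m³)
C5 (37 m³) → container 2 (remaining 2 m³)
C6 (9 m³) → container 3 (remaining 41 m³)
C7 (9 m³) → container 3 (remaining 32 m³)
C8 (26 m³) → container 3 (remaining 6 m³)
C9 (26 m³) → container 4 (remaining 24 m³)
C10 (29 m³) → container 5 (remaining 21 m³)
C11 (14 m³) → container 5 (remaining 7 m³)
C12 (6 m³) → container 5 (remaining 1 m³)
C13 (5 m³) → container 6 (remaining 45 m³)
C14 (14 m³) → container 6 (remaining 31 m³)
C15 (4 m³) → container 6 (remaining 27 m³)
C16 (29 m³) → container 7 (remaining 21 m³)
C17 (33 m³) → container 8 (remaining 17 m³)
C18 (30 m³) → container 9 (remaining 20 m³)
9 containers × 50 m³ = 450 m³; used 330 m³; unused 120 m³.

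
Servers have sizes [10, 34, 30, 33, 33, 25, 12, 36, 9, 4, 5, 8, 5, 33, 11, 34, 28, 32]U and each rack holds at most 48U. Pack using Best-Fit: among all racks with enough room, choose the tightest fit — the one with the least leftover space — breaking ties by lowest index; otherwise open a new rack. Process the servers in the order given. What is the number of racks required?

10

10U → rack 1 (remaining 38U)
34U → rack 1 (remaining 4U)
30U → rack 2 (remaining 18U)
33U → rack 3 (remaining 15U)
33U → rack 4 (remaining 15U)
25U → rack 5 (remaining 23U)
12U → rack 3 (remaining 3U)
36U → rack 6 (remaining 12U)
9U → rack 6 (remaining 3U)
4U → rack 1 (remaining 0U)
5U → rack 4 (remaining 10U)
8U → rack 4 (remaining 2U)
5U → rack 2 (remaining 13U)
33U → rack 7 (remaining 15U)
11U → rack 2 (remaining 2U)
34U → rack 8 (remaining 14U)
28U → rack 9 (remaining 20U)
32U → rack 10 (remaining 16U)
Final racks: [10,34,4] [30,5,11] [33,12] [33,5,8] [25] [36,9] [33] [34] [28] [32].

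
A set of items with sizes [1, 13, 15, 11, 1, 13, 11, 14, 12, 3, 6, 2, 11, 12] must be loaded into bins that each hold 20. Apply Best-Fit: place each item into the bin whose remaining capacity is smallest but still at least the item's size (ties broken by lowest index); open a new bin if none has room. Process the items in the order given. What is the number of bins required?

Put 1 in bin 1; 19 remain.
Put 13 in bin 1; 6 remain.
Put 15 in bin 2; 5 remain.
Put 11 in bin 3; 9 remain.
Put 1 in bin 2; 4 remain.
Put 13 in bin 4; 7 remain.
Put 11 in bin 5; 9 remain.
Put 14 in bin 6; 6 remain.
Put 12 in bin 7; 8 remain.
Put 3 in bin 2; 1 remain.
Put 6 in bin 1; 0 remain.
Put 2 in bin 6; 4 remain.
Put 11 in bin 8; 9 remain.
Put 12 in bin 9; 8 remain.

9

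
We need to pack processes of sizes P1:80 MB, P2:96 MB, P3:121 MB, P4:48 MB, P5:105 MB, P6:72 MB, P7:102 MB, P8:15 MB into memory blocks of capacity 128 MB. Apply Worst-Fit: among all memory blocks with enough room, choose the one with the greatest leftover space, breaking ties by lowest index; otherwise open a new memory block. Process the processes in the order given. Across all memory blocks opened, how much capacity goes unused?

129

Put P1 (80 MB) in memory block 1; 48 MB remain.
Put P2 (96 MB) in memory block 2; 32 MB remain.
Put P3 (121 MB) in memory block 3; 7 MB remain.
Put P4 (48 MB) in memory block 1; 0 MB remain.
Put P5 (105 MB) in memory block 4; 23 MB remain.
Put P6 (72 MB) in memory block 5; 56 MB remain.
Put P7 (102 MB) in memory block 6; 26 MB remain.
Put P8 (15 MB) in memory block 5; 41 MB remain.
6 memory blocks × 128 MB = 768 MB; used 639 MB; unused 129 MB.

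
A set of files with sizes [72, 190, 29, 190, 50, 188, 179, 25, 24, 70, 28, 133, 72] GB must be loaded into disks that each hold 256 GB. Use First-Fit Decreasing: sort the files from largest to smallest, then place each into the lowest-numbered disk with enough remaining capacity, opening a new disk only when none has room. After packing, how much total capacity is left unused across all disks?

286

Sorted descending: 190, 190, 188, 179, 133, 72, 72, 70, 50, 29, 28, 25, 24.
Put 190 GB in disk 1; 66 GB remain.
Put 190 GB in disk 2; 66 GB remain.
Put 188 GB in disk 3; 68 GB remain.
Put 179 GB in disk 4; 77 GB remain.
Put 133 GB in disk 5; 123 GB remain.
Put 72 GB in disk 4; 5 GB remain.
Put 72 GB in disk 5; 51 GB remain.
Put 70 GB in disk 6; 186 GB remain.
Put 50 GB in disk 1; 16 GB remain.
Put 29 GB in disk 2; 37 GB remain.
Put 28 GB in disk 2; 9 GB remain.
Put 25 GB in disk 3; 43 GB remain.
Put 24 GB in disk 3; 19 GB remain.
6 disks × 256 GB = 1536 GB; used 1250 GB; unused 286 GB.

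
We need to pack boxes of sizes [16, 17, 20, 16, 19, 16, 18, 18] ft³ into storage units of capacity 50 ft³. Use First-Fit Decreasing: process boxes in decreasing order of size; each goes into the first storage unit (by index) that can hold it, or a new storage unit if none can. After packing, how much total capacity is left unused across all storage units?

60

Sorted descending: 20, 19, 18, 18, 17, 16, 16, 16.
20 ft³ → storage unit 1 (remaining 30 ft³)
19 ft³ → storage unit 1 (remaining 11 ft³)
18 ft³ → storage unit 2 (remaining 32 ft³)
18 ft³ → storage unit 2 (remaining 14 ft³)
17 ft³ → storage unit 3 (remaining 33 ft³)
16 ft³ → storage unit 3 (remaining 17 ft³)
16 ft³ → storage unit 3 (remaining 1 ft³)
16 ft³ → storage unit 4 (remaining 34 ft³)
4 storage units × 50 ft³ = 200 ft³; used 140 ft³; unused 60 ft³.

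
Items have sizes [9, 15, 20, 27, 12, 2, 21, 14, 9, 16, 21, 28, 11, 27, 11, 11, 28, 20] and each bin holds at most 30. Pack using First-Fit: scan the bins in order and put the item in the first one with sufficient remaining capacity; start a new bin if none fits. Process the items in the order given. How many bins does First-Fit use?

bin 1: place 9, 21 left
bin 1: place 15, 6 left
bin 2: place 20, 10 left
bin 3: place 27, 3 left
bin 4: place 12, 18 left
bin 1: place 2, 4 left
bin 5: place 21, 9 left
bin 4: place 14, 4 left
bin 2: place 9, 1 left
bin 6: place 16, 14 left
bin 7: place 21, 9 left
bin 8: place 28, 2 left
bin 6: place 11, 3 left
bin 9: place 27, 3 left
bin 10: place 11, 19 left
bin 10: place 11, 8 left
bin 11: place 28, 2 left
bin 12: place 20, 10 left
Final bins: [9,15,2] [20,9] [27] [12,14] [21] [16,11] [21] [28] [27] [11,11] [28] [20].

12 bins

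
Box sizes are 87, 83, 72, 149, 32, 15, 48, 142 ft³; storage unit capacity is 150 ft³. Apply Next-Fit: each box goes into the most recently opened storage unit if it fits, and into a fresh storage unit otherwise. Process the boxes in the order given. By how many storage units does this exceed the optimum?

Next-Fit: [87] [83] [72] [149] [32,15,48] [142] → 6 storage units.
Total size 628 ft³; any packing needs at least ⌈628/150⌉ = 5 storage units.
An optimal packing achieves that bound: [149] [142] [87,48,15] [83,32] [72] → 5 storage units.
Excess: 6 − 5 = 1.

1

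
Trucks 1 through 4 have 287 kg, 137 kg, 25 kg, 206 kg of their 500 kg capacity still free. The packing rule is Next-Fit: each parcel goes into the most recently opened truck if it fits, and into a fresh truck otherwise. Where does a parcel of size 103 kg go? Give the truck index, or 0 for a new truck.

Next-Fit only looks at truck 4, which has 206 kg free.
103 kg fits there.

4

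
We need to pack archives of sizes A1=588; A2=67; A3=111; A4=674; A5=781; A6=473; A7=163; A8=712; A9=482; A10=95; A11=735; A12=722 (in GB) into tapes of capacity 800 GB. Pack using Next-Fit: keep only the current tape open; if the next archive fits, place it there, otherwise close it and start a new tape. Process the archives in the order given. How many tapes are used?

8 tapes

A1 (588 GB) → tape 1 (remaining 212 GB)
A2 (67 GB) → tape 1 (remaining 145 GB)
A3 (111 GB) → tape 1 (remaining 34 GB)
A4 (674 GB) → tape 2 (remaining 126 GB)
A5 (781 GB) → tape 3 (remaining 19 GB)
A6 (473 GB) → tape 4 (remaining 327 GB)
A7 (163 GB) → tape 4 (remaining 164 GB)
A8 (712 GB) → tape 5 (remaining 88 GB)
A9 (482 GB) → tape 6 (remaining 318 GB)
A10 (95 GB) → tape 6 (remaining 223 GB)
A11 (735 GB) → tape 7 (remaining 65 GB)
A12 (722 GB) → tape 8 (remaining 78 GB)
Final tapes: [588,67,111] [674] [781] [473,163] [712] [482,95] [735] [722].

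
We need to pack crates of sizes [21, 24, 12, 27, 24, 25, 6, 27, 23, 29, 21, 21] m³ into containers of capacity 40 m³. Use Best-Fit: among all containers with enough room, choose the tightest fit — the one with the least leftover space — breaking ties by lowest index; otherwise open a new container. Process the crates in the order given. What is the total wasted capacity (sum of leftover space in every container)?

Put 21 m³ in container 1; 19 m³ remain.
Put 24 m³ in container 2; 16 m³ remain.
Put 12 m³ in container 2; 4 m³ remain.
Put 27 m³ in container 3; 13 m³ remain.
Put 24 m³ in container 4; 16 m³ remain.
Put 25 m³ in container 5; 15 m³ remain.
Put 6 m³ in container 3; 7 m³ remain.
Put 27 m³ in container 6; 13 m³ remain.
Put 23 m³ in container 7; 17 m³ remain.
Put 29 m³ in container 8; 11 m³ remain.
Put 21 m³ in container 9; 19 m³ remain.
Put 21 m³ in container 10; 19 m³ remain.
10 containers × 40 m³ = 400 m³; used 260 m³; unused 140 m³.

140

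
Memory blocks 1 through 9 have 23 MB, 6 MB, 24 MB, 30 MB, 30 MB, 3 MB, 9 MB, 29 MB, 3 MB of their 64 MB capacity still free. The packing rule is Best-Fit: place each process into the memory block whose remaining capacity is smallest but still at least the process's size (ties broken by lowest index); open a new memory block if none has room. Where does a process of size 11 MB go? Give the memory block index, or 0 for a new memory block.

Memory blocks with room: memory block 1 (23 MB), memory block 3 (24 MB), memory block 4 (30 MB), memory block 5 (30 MB), memory block 8 (29 MB).
Tightest fit is memory block 1 with 23 MB free.

1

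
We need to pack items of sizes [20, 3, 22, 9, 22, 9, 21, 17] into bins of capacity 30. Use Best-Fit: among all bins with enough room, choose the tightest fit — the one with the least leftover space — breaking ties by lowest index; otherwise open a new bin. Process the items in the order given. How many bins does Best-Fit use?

Put 20 in bin 1; 10 remain.
Put 3 in bin 1; 7 remain.
Put 22 in bin 2; 8 remain.
Put 9 in bin 3; 21 remain.
Put 22 in bin 4; 8 remain.
Put 9 in bin 3; 12 remain.
Put 21 in bin 5; 9 remain.
Put 17 in bin 6; 13 remain.

6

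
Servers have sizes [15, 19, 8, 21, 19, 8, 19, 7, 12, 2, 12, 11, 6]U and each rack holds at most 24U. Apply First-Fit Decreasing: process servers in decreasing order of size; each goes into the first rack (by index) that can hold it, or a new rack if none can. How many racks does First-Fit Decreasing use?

Sorted descending: 21, 19, 19, 19, 15, 12, 12, 11, 8, 8, 7, 6, 2.
rack 1: place 21U, 3U left
rack 2: place 19U, 5U left
rack 3: place 19U, 5U left
rack 4: place 19U, 5U left
rack 5: place 15U, 9U left
rack 6: place 12U, 12U left
rack 6: place 12U, 0U left
rack 7: place 11U, 13U left
rack 5: place 8U, 1U left
rack 7: place 8U, 5U left
rack 8: place 7U, 17U left
rack 8: place 6U, 11U left
rack 1: place 2U, 1U left

8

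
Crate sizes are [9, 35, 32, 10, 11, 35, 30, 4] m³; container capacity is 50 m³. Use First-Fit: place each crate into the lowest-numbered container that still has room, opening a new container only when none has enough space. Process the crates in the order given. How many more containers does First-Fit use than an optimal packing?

0

First-Fit: [9,35,4] [32,10] [11,35] [30] → 4 containers.
Total size 166 m³; any packing needs at least ⌈166/50⌉ = 4 containers.
So 4 is already optimal.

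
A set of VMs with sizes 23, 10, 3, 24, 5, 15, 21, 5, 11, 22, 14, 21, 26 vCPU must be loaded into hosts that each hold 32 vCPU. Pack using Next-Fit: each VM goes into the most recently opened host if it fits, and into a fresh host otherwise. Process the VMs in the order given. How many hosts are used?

host 1: place 23 vCPU, 9 vCPU left
host 2: place 10 vCPU, 22 vCPU left
host 2: place 3 vCPU, 19 vCPU left
host 3: place 24 vCPU, 8 vCPU left
host 3: place 5 vCPU, 3 vCPU left
host 4: place 15 vCPU, 17 vCPU left
host 5: place 21 vCPU, 11 vCPU left
host 5: place 5 vCPU, 6 vCPU left
host 6: place 11 vCPU, 21 vCPU left
host 7: place 22 vCPU, 10 vCPU left
host 8: place 14 vCPU, 18 vCPU left
host 9: place 21 vCPU, 11 vCPU left
host 10: place 26 vCPU, 6 vCPU left

10 hosts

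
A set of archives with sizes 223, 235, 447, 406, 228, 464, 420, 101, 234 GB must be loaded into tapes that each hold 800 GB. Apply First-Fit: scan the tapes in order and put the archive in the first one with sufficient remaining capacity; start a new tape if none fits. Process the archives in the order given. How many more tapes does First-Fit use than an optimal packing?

First-Fit: [223,235,228,101] [447,234] [406] [464] [420] → 5 tapes.
Total size 2758 GB; any packing needs at least ⌈2758/800⌉ = 4 tapes.
An optimal packing achieves that bound: [464,235,101] [447,234] [420,228] [406,223] → 4 tapes.
Excess: 5 − 4 = 1.

1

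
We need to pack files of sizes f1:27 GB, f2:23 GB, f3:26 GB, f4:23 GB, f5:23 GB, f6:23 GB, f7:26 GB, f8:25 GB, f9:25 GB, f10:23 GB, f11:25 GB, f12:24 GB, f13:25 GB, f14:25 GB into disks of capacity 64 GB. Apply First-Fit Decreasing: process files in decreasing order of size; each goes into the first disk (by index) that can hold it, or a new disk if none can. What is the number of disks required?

7 disks

Sorted descending: 27, 26, 26, 25, 25, 25, 25, 25, 24, 23, 23, 23, 23, 23.
27 GB → disk 1 (remaining 37 GB)
26 GB → disk 1 (remaining 11 GB)
26 GB → disk 2 (remaining 38 GB)
25 GB → disk 2 (remaining 13 GB)
25 GB → disk 3 (remaining 39 GB)
25 GB → disk 3 (remaining 14 GB)
25 GB → disk 4 (remaining 39 GB)
25 GB → disk 4 (remaining 14 GB)
24 GB → disk 5 (remaining 40 GB)
23 GB → disk 5 (remaining 17 GB)
23 GB → disk 6 (remaining 41 GB)
23 GB → disk 6 (remaining 18 GB)
23 GB → disk 7 (remaining 41 GB)
23 GB → disk 7 (remaining 18 GB)
Final disks: [27,26] [26,25] [25,25] [25,25] [24,23] [23,23] [23,23].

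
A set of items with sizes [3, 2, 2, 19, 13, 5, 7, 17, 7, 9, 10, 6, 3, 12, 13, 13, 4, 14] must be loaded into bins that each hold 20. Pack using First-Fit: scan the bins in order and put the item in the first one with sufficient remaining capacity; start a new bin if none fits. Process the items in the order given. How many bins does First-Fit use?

9

bin 1: place 3, 17 left
bin 1: place 2, 15 left
bin 1: place 2, 13 left
bin 2: place 19, 1 left
bin 1: place 13, 0 left
bin 3: place 5, 15 left
bin 3: place 7, 8 left
bin 4: place 17, 3 left
bin 3: place 7, 1 left
bin 5: place 9, 11 left
bin 5: place 10, 1 left
bin 6: place 6, 14 left
bin 4: place 3, 0 left
bin 6: place 12, 2 left
bin 7: place 13, 7 left
bin 8: place 13, 7 left
bin 7: place 4, 3 left
bin 9: place 14, 6 left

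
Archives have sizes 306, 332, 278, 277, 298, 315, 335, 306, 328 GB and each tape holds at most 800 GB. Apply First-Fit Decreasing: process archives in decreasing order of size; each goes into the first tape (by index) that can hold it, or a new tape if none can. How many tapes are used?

Sorted descending: 335, 332, 328, 315, 306, 306, 298, 278, 277.
Put 335 GB in tape 1; 465 GB remain.
Put 332 GB in tape 1; 133 GB remain.
Put 328 GB in tape 2; 472 GB remain.
Put 315 GB in tape 2; 157 GB remain.
Put 306 GB in tape 3; 494 GB remain.
Put 306 GB in tape 3; 188 GB remain.
Put 298 GB in tape 4; 502 GB remain.
Put 278 GB in tape 4; 224 GB remain.
Put 277 GB in tape 5; 523 GB remain.
Final tapes: [335,332] [328,315] [306,306] [298,278] [277].

5 tapes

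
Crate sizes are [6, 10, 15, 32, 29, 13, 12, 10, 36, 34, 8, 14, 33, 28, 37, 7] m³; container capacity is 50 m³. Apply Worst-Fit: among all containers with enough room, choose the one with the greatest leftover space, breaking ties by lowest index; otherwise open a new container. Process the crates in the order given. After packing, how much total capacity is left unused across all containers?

container 1: place 6 m³, 44 m³ left
container 1: place 10 m³, 34 m³ left
container 1: place 15 m³, 19 m³ left
container 2: place 32 m³, 18 m³ left
container 3: place 29 m³, 21 m³ left
container 3: place 13 m³, 8 m³ left
container 1: place 12 m³, 7 m³ left
container 2: place 10 m³, 8 m³ left
container 4: place 36 m³, 14 m³ left
container 5: place 34 m³, 16 m³ left
container 5: place 8 m³, 8 m³ left
container 4: place 14 m³, 0 m³ left
container 6: place 33 m³, 17 m³ left
container 7: place 28 m³, 22 m³ left
container 8: place 37 m³, 13 m³ left
container 7: place 7 m³, 15 m³ left
8 containers × 50 m³ = 400 m³; used 324 m³; unused 76 m³.

76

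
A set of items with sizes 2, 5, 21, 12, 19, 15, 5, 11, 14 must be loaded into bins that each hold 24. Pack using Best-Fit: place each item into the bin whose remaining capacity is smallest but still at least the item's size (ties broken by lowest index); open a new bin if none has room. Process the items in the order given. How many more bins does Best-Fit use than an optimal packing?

1

Best-Fit: [2,5,12,5] [21] [19] [15] [11] [14] → 6 bins.
Total size 104; any packing needs at least ⌈104/24⌉ = 5 bins.
An optimal packing achieves that bound: [21,2] [19,5] [15,5] [14] [12,11] → 5 bins.
Excess: 6 − 5 = 1.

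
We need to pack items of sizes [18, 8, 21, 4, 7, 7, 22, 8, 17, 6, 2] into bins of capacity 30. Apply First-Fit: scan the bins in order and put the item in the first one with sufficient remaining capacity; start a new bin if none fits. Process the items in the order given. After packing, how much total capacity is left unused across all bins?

30

18 → bin 1 (remaining 12)
8 → bin 1 (remaining 4)
21 → bin 2 (remaining 9)
4 → bin 1 (remaining 0)
7 → bin 2 (remaining 2)
7 → bin 3 (remaining 23)
22 → bin 3 (remaining 1)
8 → bin 4 (remaining 22)
17 → bin 4 (remaining 5)
6 → bin 5 (remaining 24)
2 → bin 2 (remaining 0)
5 bins × 30 = 150; used 120; unused 30.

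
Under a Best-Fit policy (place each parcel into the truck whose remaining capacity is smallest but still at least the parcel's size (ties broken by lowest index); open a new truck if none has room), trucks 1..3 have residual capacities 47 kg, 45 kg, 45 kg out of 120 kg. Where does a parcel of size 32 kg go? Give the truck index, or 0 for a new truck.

2

Trucks with room: truck 1 (47 kg), truck 2 (45 kg), truck 3 (45 kg).
Tightest fit is truck 2 with 45 kg free.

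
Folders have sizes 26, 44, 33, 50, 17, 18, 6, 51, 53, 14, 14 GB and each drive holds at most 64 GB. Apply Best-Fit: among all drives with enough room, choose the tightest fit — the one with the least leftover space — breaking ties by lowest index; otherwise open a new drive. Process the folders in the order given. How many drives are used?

drive 1: place 26 GB, 38 GB left
drive 2: place 44 GB, 20 GB left
drive 1: place 33 GB, 5 GB left
drive 3: place 50 GB, 14 GB left
drive 2: place 17 GB, 3 GB left
drive 4: place 18 GB, 46 GB left
drive 3: place 6 GB, 8 GB left
drive 5: place 51 GB, 13 GB left
drive 6: place 53 GB, 11 GB left
drive 4: place 14 GB, 32 GB left
drive 4: place 14 GB, 18 GB left
Final drives: [26,33] [44,17] [50,6] [18,14,14] [51] [53].

6 drives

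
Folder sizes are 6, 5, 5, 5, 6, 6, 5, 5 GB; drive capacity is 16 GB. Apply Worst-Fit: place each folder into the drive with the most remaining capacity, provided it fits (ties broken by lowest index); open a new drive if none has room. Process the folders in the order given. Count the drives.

3

Put 6 GB in drive 1; 10 GB remain.
Put 5 GB in drive 1; 5 GB remain.
Put 5 GB in drive 1; 0 GB remain.
Put 5 GB in drive 2; 11 GB remain.
Put 6 GB in drive 2; 5 GB remain.
Put 6 GB in drive 3; 10 GB remain.
Put 5 GB in drive 3; 5 GB remain.
Put 5 GB in drive 2; 0 GB remain.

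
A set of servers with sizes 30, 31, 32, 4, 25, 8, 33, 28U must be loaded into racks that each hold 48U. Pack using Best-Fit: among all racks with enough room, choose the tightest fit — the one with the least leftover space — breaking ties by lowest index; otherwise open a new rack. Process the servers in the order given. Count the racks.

Put 30U in rack 1; 18U remain.
Put 31U in rack 2; 17U remain.
Put 32U in rack 3; 16U remain.
Put 4U in rack 3; 12U remain.
Put 25U in rack 4; 23U remain.
Put 8U in rack 3; 4U remain.
Put 33U in rack 5; 15U remain.
Put 28U in rack 6; 20U remain.

6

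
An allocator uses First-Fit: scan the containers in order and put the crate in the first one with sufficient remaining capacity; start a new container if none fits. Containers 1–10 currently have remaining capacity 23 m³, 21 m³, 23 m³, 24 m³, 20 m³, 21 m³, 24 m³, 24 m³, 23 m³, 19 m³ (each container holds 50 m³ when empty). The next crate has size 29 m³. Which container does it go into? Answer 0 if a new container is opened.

No container has ≥ 29 m³ free, so a new container is opened.

0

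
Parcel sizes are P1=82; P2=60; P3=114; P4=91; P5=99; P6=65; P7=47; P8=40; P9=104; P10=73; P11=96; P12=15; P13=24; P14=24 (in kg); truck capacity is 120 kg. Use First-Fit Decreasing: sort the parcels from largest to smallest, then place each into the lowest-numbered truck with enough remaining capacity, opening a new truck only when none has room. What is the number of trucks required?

Sorted descending: 114, 104, 99, 96, 91, 82, 73, 65, 60, 47, 40, 24, 24, 15.
114 kg → truck 1 (remaining 6 kg)
104 kg → truck 2 (remaining 16 kg)
99 kg → truck 3 (remaining 21 kg)
96 kg → truck 4 (remaining 24 kg)
91 kg → truck 5 (remaining 29 kg)
82 kg → truck 6 (remaining 38 kg)
73 kg → truck 7 (remaining 47 kg)
65 kg → truck 8 (remaining 55 kg)
60 kg → truck 9 (remaining 60 kg)
47 kg → truck 7 (remaining 0 kg)
40 kg → truck 8 (remaining 15 kg)
24 kg → truck 4 (remaining 0 kg)
24 kg → truck 5 (remaining 5 kg)
15 kg → truck 2 (remaining 1 kg)

9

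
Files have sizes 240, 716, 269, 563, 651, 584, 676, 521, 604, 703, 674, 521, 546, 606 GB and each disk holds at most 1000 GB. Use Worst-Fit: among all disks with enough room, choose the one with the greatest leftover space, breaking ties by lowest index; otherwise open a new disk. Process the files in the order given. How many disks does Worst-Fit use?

12

Put 240 GB in disk 1; 760 GB remain.
Put 716 GB in disk 1; 44 GB remain.
Put 269 GB in disk 2; 731 GB remain.
Put 563 GB in disk 2; 168 GB remain.
Put 651 GB in disk 3; 349 GB remain.
Put 584 GB in disk 4; 416 GB remain.
Put 676 GB in disk 5; 324 GB remain.
Put 521 GB in disk 6; 479 GB remain.
Put 604 GB in disk 7; 396 GB remain.
Put 703 GB in disk 8; 297 GB remain.
Put 674 GB in disk 9; 326 GB remain.
Put 521 GB in disk 10; 479 GB remain.
Put 546 GB in disk 11; 454 GB remain.
Put 606 GB in disk 12; 394 GB remain.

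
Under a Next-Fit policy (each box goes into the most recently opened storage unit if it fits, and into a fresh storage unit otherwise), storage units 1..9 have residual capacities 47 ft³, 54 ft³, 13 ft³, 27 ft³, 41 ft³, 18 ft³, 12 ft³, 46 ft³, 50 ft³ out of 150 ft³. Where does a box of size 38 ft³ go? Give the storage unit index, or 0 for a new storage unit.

9

Next-Fit only looks at storage unit 9, which has 50 ft³ free.
38 ft³ fits there.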